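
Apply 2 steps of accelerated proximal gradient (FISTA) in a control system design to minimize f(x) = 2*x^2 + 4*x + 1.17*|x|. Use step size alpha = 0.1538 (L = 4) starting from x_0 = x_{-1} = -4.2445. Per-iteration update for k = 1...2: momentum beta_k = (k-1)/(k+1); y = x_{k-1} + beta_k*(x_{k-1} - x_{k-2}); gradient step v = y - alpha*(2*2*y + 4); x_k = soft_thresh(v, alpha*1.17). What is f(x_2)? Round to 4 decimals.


FISTA on f(x) = 2*x^2 + 4*x + 1.17*|x|
L = 4, alpha = 0.1538
Iteration 1: beta = 0.0, y = -4.2445 + 0.0*(-4.2445 + 4.2445) = -4.2445
  grad(y) = -12.978, v = y - alpha*grad = -2.2485
  prox(v) = soft_thresh(-2.2485, 0.1799) = -2.0685
Iteration 2: beta = 0.3333, y = -2.0685 + 0.3333*(-2.0685 + 4.2445) = -1.3432
  grad(y) = -1.3729, v = y - alpha*grad = -1.1321
  prox(v) = soft_thresh(-1.1321, 0.1799) = -0.9521
f(x_2) = 2*(-0.9521)^2 + 4*(-0.9521) + 1.17*|-0.9521| = -0.8814


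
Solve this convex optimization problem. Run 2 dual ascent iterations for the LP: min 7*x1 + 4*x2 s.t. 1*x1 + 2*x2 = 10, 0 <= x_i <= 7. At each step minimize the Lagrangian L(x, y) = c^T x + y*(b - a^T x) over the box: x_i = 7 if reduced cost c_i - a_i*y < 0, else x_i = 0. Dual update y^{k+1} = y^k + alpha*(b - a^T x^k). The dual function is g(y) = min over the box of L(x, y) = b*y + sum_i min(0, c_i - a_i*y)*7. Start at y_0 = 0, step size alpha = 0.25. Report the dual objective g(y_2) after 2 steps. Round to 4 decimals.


Dual ascent for LP: min 7*x1 + 4*x2, 1*x1 + 2*x2 = 10, 0 <= x_i <= 7
Step 1: y^k = 0.0, reduced costs: (7.0, 4.0)
  x^k = (0.0, 0.0), subgradient = b - a^T x = 10.0
  y^{k+1} = 0.0 + 0.25*10.0 = 2.5
Step 2: y^k = 2.5, reduced costs: (4.5, -1.0)
  x^k = (0.0, 7.0), subgradient = b - a^T x = -4.0
  y^{k+1} = 2.5 + 0.25*-4.0 = 1.5
Dual objective at y_2 = 1.5: reduced costs (5.5, 1.0), box minimizer x = (0.0, 0.0)
g(y_2) = b*y + (c1 - a1*y)*x1 + (c2 - a2*y)*x2 = 10*1.5 + 5.5*0.0 + 1.0*0.0 = 15.0 + 0.0 + 0.0 = 15.0


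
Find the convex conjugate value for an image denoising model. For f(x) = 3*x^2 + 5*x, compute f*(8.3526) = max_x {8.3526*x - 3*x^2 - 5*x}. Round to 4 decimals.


f*(y) = sup_x {y*x - a*x^2 - b*x} = sup_x {(y-b)*x - a*x^2}
FOC: (y - b) - 2a*x = 0 => x* = (y - b)/(2a)
x* = (8.3526 - 5)/(2*3) = 0.5588
f*(8.3526) = (y-b)^2/(4a) = (8.3526 - 5)^2/(4*3)
= 11.2399/12 = 0.9367


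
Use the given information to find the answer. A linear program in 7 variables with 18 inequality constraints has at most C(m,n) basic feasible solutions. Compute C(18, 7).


Each vertex corresponds to some choice of n active constraints out of m, so the number of vertices is at most C(m, n) = m! / (n!(m-n)!).
m = 18, n = 7
Numerator: 18 * 17 * 16 * 15 * 14 * 13 * 12
Denominator: 7! = 5040
C(18, 7) = 31824


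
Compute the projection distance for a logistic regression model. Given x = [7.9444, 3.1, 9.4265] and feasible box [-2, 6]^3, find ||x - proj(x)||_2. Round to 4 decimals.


Project each component onto [-2, 6].
clip(7.9444) = 6.0, clip(3.1) = 3.1, clip(9.4265) = 6.0
Projection = [6.0, 3.1, 6.0]
Squared diffs: [3.7807, 0.0, 11.7409]
Distance = sqrt(15.5216) = 3.9397


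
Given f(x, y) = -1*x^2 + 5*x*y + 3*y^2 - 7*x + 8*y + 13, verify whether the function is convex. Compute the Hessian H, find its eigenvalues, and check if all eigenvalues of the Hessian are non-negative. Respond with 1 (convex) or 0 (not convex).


The Hessian of f(x,y) = -1*x^2 + 5*x*y + 3*y^2 - 7*x + 8*y + 13 is:
H = [[-2, 5], [5, 6]]
Trace = -2 + 6 = 4
Determinant = -2*6 - (5)^2 = -37
Discriminant = (4)^2 - 4*-37 = 164.0
Eigenvalues: lambda_1 = -4.4031, lambda_2 = 8.4031
The function is not convex.

0


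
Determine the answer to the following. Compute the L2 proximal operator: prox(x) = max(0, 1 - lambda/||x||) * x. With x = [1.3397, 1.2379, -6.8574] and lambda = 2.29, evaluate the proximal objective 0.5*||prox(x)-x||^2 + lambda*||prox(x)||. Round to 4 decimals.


Step 1: Compute ||x||.
||x|| = 7.0959
Step 2: Compute scaling factor.
scale = max(0, 1 - 2.29/7.0959) = 0.6773
Step 3: prox(x) = [0.9073, 0.8384, -4.6444]
||prox(x)|| = 4.8059
Step 4: Proximal objective.
0.5*||prox-x||^2 = 2.6221
lambda*||prox|| = 11.0055
Total = 13.6275


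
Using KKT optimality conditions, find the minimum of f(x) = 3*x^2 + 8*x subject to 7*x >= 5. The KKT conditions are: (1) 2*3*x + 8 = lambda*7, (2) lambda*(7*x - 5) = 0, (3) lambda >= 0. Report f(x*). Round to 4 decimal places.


Step 1: Try lambda = 0 (constraint inactive).
x_unc = -8/(2*3) = -1.3333
Check: 7*-1.3333 = -9.3331 < 5 -- violated!
Step 2: Constraint must be active: 7*x = 5
x* = 5/7 = 0.7143 (rounded; the exact value 5/7 is used below)
lambda = (2*3*(5/7) + 8)/7 = 1.7551
Step 3: Compute optimal value.
f(x*) = 3*(5/7)^2 + 8*(5/7) = 7.2449


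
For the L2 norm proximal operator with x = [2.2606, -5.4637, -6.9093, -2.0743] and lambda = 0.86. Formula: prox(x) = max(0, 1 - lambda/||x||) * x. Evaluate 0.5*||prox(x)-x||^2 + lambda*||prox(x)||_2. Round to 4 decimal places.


Step 1: Compute ||x||.
||x|| = 9.3276
Step 2: Compute scaling factor.
scale = max(0, 1 - 0.86/9.3276) = 0.9078
Step 3: prox(x) = [2.0522, -4.9599, -6.2723, -1.883]
||prox(x)|| = 8.4676
Step 4: Proximal objective.
0.5*||prox-x||^2 = 0.3698
lambda*||prox|| = 7.2821
Total = 7.6519


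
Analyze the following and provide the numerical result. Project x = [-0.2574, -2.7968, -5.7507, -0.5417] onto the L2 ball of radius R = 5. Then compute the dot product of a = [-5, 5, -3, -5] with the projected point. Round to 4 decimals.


Step 1: Compute ||x|| (intermediates to 6 decimals).
||x|| = sqrt((-0.2574)^2 + (-2.7968)^2 + (-5.7507)^2 + (-0.5417)^2) = 6.422798
Step 2: Project.
Since ||x|| > R, scale = R/||x|| = 5/6.422798 = 0.778477, proj(x) = scale * x
proj(x) = [-0.20038, -2.177244, -4.476788, -0.421701]
Step 3: Dot product.
a^T * proj(x) = -5*(-0.20038) + 5*(-2.177244) - 3*(-4.476788) - 5*(-0.421701) = 5.6545


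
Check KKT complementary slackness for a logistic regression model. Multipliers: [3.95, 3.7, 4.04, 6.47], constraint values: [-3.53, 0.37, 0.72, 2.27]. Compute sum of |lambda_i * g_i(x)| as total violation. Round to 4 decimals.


KKT complementary slackness check:
lambda_1 * g_1 = 3.95 * -3.53 = -13.9435
lambda_2 * g_2 = 3.7 * 0.37 = 1.369
lambda_3 * g_3 = 4.04 * 0.72 = 2.9088
lambda_4 * g_4 = 6.47 * 2.27 = 14.6869
Total violation = 13.9435 + 1.369 + 2.9088 + 14.6869 = 32.9082


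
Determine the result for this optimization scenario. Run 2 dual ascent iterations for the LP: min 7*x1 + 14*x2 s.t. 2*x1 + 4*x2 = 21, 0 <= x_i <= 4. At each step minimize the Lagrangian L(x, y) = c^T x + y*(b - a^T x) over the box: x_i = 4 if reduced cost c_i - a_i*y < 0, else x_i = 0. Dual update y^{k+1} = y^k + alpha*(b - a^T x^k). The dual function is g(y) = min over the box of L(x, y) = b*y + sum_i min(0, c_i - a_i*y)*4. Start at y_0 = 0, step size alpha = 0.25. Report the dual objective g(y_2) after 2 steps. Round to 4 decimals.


Dual ascent for LP: min 7*x1 + 14*x2, 2*x1 + 4*x2 = 21, 0 <= x_i <= 4
Step 1: y^k = 0.0, reduced costs: (7.0, 14.0)
  x^k = (0.0, 0.0), subgradient = b - a^T x = 21.0
  y^{k+1} = 0.0 + 0.25*21.0 = 5.25
Step 2: y^k = 5.25, reduced costs: (-3.5, -7.0)
  x^k = (4.0, 4.0), subgradient = b - a^T x = -3.0
  y^{k+1} = 5.25 + 0.25*-3.0 = 4.5
Dual objective at y_2 = 4.5: reduced costs (-2.0, -4.0), box minimizer x = (4.0, 4.0)
g(y_2) = b*y + (c1 - a1*y)*x1 + (c2 - a2*y)*x2 = 21*4.5 + (-2.0)*4.0 + (-4.0)*4.0 = 94.5 - 8.0 - 16.0 = 70.5


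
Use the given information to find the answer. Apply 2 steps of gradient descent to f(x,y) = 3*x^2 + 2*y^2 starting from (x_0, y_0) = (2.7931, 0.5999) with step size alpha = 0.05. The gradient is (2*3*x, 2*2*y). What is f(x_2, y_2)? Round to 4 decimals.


Gradient descent on f(x,y) = 3*x^2 + 2*y^2.
Starting point: (2.7931, 0.5999), alpha = 0.05
Step 1: grad_x = 2*3*2.7931 = 16.7586, grad_y = 2*2*0.5999 = 2.3996
  x_1 = 2.7931 - 0.05*16.7586 = 1.9552
  y_1 = 0.5999 - 0.05*2.3996 = 0.4799
Step 2: grad_x = 2*3*1.9552 = 11.731, grad_y = 2*2*0.4799 = 1.9197
  x_2 = 1.9552 - 0.05*11.731 = 1.3686
  y_2 = 0.4799 - 0.05*1.9197 = 0.3839
f(1.3686, 0.3839) = 3*1.3686^2 + 2*0.3839^2 = 5.9142


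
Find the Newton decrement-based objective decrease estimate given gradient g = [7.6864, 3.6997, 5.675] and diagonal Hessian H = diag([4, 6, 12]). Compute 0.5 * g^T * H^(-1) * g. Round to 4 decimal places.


Step 1: H is diagonal, so H^(-1) * g = [1.9216, 0.6166, 0.4729].
Step 2: g^T H^(-1) g = sum_i g_i^2 / H_ii
  = (7.6864)^2/4 + (3.6997)^2/6 + (5.675)^2/12
  = 14.7702 + 2.2813 + 2.6838 = 19.7353
Step 3: Objective decrease = 0.5 * g^T H^(-1) g = 9.8676


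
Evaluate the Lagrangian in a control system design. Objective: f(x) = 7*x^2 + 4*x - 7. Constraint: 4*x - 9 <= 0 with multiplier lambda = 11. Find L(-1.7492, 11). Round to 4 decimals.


Step 1: Evaluate f(x).
f(-1.7492) = 7*(-1.7492)^2 + 4*(-1.7492) - 7 = 7.4211
Step 2: Evaluate g(x).
g(-1.7492) = 4*-1.7492 - 9 = -15.9968
Step 3: Compute Lagrangian.
L = 7.4211 + 11*-15.9968 = -168.5437


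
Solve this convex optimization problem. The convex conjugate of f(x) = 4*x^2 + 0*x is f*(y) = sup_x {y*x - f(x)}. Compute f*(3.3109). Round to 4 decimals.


f*(y) = sup_x {y*x - a*x^2 - b*x} = sup_x {(y-b)*x - a*x^2}
FOC: (y - b) - 2a*x = 0 => x* = (y - b)/(2a)
x* = (3.3109 - 0)/(2*4) = 0.4139
f*(3.3109) = (y-b)^2/(4a) = (3.3109 - 0)^2/(4*4)
= 10.9621/16 = 0.6851


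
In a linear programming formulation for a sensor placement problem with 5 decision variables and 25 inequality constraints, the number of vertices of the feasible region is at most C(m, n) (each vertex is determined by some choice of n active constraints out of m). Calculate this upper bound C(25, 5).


Each vertex corresponds to some choice of n active constraints out of m, so the number of vertices is at most C(m, n) = m! / (n!(m-n)!).
m = 25, n = 5
Numerator: 25 * 24 * 23 * 22 * 21
Denominator: 5! = 120
C(25, 5) = 53130


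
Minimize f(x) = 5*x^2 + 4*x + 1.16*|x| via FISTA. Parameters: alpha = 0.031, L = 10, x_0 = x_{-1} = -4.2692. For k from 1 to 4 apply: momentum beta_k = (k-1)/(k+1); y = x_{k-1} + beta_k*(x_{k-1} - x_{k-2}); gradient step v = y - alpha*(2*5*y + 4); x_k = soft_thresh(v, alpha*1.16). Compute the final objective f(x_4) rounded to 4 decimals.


FISTA on f(x) = 5*x^2 + 4*x + 1.16*|x|
L = 10, alpha = 0.031
Iteration 1: beta = 0.0, y = -4.2692 + 0.0*(-4.2692 + 4.2692) = -4.2692
  grad(y) = -38.692, v = y - alpha*grad = -3.0697
  prox(v) = soft_thresh(-3.0697, 0.036) = -3.0338
Iteration 2: beta = 0.3333, y = -3.0338 + 0.3333*(-3.0338 + 4.2692) = -2.622
  grad(y) = -22.2198, v = y - alpha*grad = -1.9332
  prox(v) = soft_thresh(-1.9332, 0.036) = -1.8972
Iteration 3: beta = 0.5, y = -1.8972 + 0.5*(-1.8972 + 3.0338) = -1.3289
  grad(y) = -9.2892, v = y - alpha*grad = -1.041
  prox(v) = soft_thresh(-1.041, 0.036) = -1.005
Iteration 4: beta = 0.6, y = -1.005 + 0.6*(-1.005 + 1.8972) = -0.4697
  grad(y) = -0.6967, v = y - alpha*grad = -0.4481
  prox(v) = soft_thresh(-0.4481, 0.036) = -0.4121
f(x_4) = 5*(-0.4121)^2 + 4*(-0.4121) + 1.16*|-0.4121| = -0.3212


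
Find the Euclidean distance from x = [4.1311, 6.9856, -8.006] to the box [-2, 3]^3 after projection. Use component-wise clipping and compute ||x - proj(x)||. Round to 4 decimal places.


Project each component onto [-2, 3].
clip(4.1311) = 3.0, clip(6.9856) = 3.0, clip(-8.006) = -2.0
Projection = [3.0, 3.0, -2.0]
Squared diffs: [1.2794, 15.885, 36.072]
Distance = sqrt(53.2364) = 7.2963


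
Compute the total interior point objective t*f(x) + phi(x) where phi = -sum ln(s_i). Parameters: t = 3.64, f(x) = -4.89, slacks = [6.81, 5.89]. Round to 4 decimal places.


Step 1: Compute log-barrier.
ln values: [1.9184, 1.7733]
phi = -(1.9184 + 1.7733) = -3.6916
Step 2: Compute augmented objective.
t*f(x) = 3.64*-4.89 = -17.7996
Total = -17.7996 - 3.6916 = -21.4912


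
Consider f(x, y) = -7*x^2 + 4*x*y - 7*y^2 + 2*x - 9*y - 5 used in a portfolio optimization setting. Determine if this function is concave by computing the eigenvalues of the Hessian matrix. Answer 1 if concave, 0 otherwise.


The Hessian of f(x,y) = -7*x^2 + 4*x*y - 7*y^2 + 2*x - 9*y - 5 is:
H = [[-14, 4], [4, -14]]
Trace = -14 - 14 = -28
Determinant = -14*-14 - (4)^2 = 180
Discriminant = (-28)^2 - 4*180 = 64.0
Eigenvalues: lambda_1 = -18.0, lambda_2 = -10.0
The function is concave.

1


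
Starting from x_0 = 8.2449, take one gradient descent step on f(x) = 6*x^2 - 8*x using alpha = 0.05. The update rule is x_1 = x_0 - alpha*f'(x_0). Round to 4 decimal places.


We compute the gradient at x_0 and apply the update.
f'(x) = 12*x - 8
f'(8.2449) = 12*8.2449 - 8 = 90.9388
x_1 = 8.2449 - 0.05*90.9388 = 3.698


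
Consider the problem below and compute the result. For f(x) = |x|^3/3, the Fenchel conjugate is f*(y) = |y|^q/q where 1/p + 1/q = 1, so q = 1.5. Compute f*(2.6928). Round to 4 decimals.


The conjugate exponent q satisfies 1/p + 1/q = 1.
p = 3, so q = 3/(3 - 1) = 1.5
|y|^q = 2.6928^1.5 = 4.4188
f*(2.6928) = 4.4188 / 1.5 = 2.9459


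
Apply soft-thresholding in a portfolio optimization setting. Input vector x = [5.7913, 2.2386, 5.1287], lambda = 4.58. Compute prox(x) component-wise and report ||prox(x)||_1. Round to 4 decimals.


Soft-thresholding with lambda = 4.58:
prox(5.7913) = sign(5.7913)*max(|5.7913| - 4.58, 0) = 1.2113
prox(2.2386) = sign(2.2386)*max(|2.2386| - 4.58, 0) = 0.0
prox(5.1287) = sign(5.1287)*max(|5.1287| - 4.58, 0) = 0.5487
prox(x) = [1.2113, 0.0, 0.5487]
||prox(x)||_1 = 1.2113 + 0.0 + 0.5487 = 1.76


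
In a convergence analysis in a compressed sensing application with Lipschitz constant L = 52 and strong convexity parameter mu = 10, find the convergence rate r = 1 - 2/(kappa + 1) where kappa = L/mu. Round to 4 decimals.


Step 1: Compute the condition number.
kappa = L/mu = 52/10 = 5.2
Step 2: Compute the convergence rate.
r = 1 - 2/(kappa + 1) = 1 - 2*mu/(L + mu) = (L - mu)/(L + mu) = 42/62 = 0.6774


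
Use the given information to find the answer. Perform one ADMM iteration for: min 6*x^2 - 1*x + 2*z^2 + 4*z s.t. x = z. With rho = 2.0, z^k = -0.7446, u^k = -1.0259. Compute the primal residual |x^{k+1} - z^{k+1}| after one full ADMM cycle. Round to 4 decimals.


ADMM iteration with rho = 2.0, z^k = -0.7446, u^k = -1.0259
Step 1: x-update.
Minimize 6*x^2 - 1*x + (2.0/2)*(x + 0.7446 - 1.0259)^2
FOC: (2*6 + 2.0)*x = 1 + 2.0*(-0.7446 + 1.0259)
x^{k+1} = 0.1116
Step 2: z-update.
Minimize 2*z^2 + 4*z + (2.0/2)*(0.1116 - z - 1.0259)^2
FOC: (2*2 + 2.0)*z = -4 + 2.0*(0.1116 - 1.0259)
z^{k+1} = -0.9714
Step 3: u-update.
u^{k+1} = -1.0259 + 0.1116 + 0.9714 = 0.0571
Step 4: Primal residual = |0.1116 + 0.9714| = 1.083


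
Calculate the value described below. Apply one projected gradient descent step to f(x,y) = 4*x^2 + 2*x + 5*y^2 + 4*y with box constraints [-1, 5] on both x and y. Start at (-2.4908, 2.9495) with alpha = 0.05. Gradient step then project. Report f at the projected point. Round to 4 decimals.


Step 1: Compute gradient at (-2.4908, 2.9495).
grad_x = 2*4*-2.4908 + 2 = -17.9264
grad_y = 2*5*2.9495 + 4 = 33.495
Step 2: Gradient step.
x_raw = -2.4908 - 0.05*-17.9264 = -1.5945
y_raw = 2.9495 - 0.05*33.495 = 1.2748
Step 3: Project onto [-1, 5].
x_proj = clip(-1.5945) = -1.0
y_proj = clip(1.2748) = 1.2748
Step 4: Evaluate f.
f(-1.0, 1.2748) = 15.2239


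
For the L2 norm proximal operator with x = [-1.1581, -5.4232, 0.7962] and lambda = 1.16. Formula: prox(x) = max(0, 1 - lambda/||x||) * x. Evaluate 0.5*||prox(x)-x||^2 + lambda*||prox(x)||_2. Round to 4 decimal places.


Step 1: Compute ||x||.
||x|| = 5.6023
Step 2: Compute scaling factor.
scale = max(0, 1 - 1.16/5.6023) = 0.7929
Step 3: prox(x) = [-0.9183, -4.3003, 0.6313]
||prox(x)|| = 4.4423
Step 4: Proximal objective.
0.5*||prox-x||^2 = 0.6728
lambda*||prox|| = 5.1531
Total = 5.8259


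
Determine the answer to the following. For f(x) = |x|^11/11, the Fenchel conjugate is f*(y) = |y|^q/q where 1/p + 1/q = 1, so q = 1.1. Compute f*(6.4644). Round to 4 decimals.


The conjugate exponent q satisfies 1/p + 1/q = 1.
p = 11, so q = 11/(11 - 1) = 1.1
|y|^q = 6.4644^1.1 = 7.7908
f*(6.4644) = 7.7908 / 1.1 = 7.0825


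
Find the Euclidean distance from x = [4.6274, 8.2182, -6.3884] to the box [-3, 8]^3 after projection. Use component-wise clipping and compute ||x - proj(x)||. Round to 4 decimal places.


Project each component onto [-3, 8].
clip(4.6274) = 4.6274, clip(8.2182) = 8.0, clip(-6.3884) = -3.0
Projection = [4.6274, 8.0, -3.0]
Squared diffs: [0.0, 0.0476, 11.4813]
Distance = sqrt(11.5289) = 3.3954


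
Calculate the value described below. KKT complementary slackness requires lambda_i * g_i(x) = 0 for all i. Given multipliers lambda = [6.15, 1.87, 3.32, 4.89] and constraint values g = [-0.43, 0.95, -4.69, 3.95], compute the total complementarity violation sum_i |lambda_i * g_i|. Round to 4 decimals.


KKT complementary slackness check:
lambda_1 * g_1 = 6.15 * -0.43 = -2.6445
lambda_2 * g_2 = 1.87 * 0.95 = 1.7765
lambda_3 * g_3 = 3.32 * -4.69 = -15.5708
lambda_4 * g_4 = 4.89 * 3.95 = 19.3155
Total violation = 2.6445 + 1.7765 + 15.5708 + 19.3155 = 39.3073


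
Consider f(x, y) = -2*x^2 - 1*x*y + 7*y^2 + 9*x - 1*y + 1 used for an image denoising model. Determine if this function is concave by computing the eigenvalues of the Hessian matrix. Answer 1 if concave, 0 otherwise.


The Hessian of f(x,y) = -2*x^2 - 1*x*y + 7*y^2 + 9*x - 1*y + 1 is:
H = [[-4, -1], [-1, 14]]
Trace = -4 + 14 = 10
Determinant = -4*14 - (-1)^2 = -57
Discriminant = (10)^2 - 4*-57 = 328.0
Eigenvalues: lambda_1 = -4.0554, lambda_2 = 14.0554
The function is not concave.

0


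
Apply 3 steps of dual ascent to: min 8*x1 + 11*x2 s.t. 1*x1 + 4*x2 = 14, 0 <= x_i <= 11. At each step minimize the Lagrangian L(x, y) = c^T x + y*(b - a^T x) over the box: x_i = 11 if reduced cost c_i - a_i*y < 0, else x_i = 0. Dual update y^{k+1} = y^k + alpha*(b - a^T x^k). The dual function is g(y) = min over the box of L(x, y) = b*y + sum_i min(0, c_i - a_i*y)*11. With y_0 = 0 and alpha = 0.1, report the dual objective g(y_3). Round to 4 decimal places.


Dual ascent for LP: min 8*x1 + 11*x2, 1*x1 + 4*x2 = 14, 0 <= x_i <= 11
Step 1: y^k = 0.0, reduced costs: (8.0, 11.0)
  x^k = (0.0, 0.0), subgradient = b - a^T x = 14.0
  y^{k+1} = 0.0 + 0.1*14.0 = 1.4
Step 2: y^k = 1.4, reduced costs: (6.6, 5.4)
  x^k = (0.0, 0.0), subgradient = b - a^T x = 14.0
  y^{k+1} = 1.4 + 0.1*14.0 = 2.8
Step 3: y^k = 2.8, reduced costs: (5.2, -0.2)
  x^k = (0.0, 11.0), subgradient = b - a^T x = -30.0
  y^{k+1} = 2.8 + 0.1*-30.0 = -0.2
Dual objective at y_3 = -0.2: reduced costs (8.2, 11.8), box minimizer x = (0.0, 0.0)
g(y_3) = b*y + (c1 - a1*y)*x1 + (c2 - a2*y)*x2 = 14*(-0.2) + 8.2*0.0 + 11.8*0.0 = -2.8 + 0.0 + 0.0 = -2.8


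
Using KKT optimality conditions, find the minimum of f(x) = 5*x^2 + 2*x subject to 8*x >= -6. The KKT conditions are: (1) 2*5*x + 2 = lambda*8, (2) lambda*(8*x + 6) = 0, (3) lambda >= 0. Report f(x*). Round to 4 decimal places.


Step 1: Try lambda = 0 (constraint inactive).
Stationarity: 2*5*x + 2 = 0
x* = -2/(2*5) = -0.2
Check constraint: 8*-0.2 = -1.6 >= -6 -- satisfied.
Step 2: Compute optimal value.
f(x*) = 5*(-0.2)^2 + 2*(-0.2) = -0.2


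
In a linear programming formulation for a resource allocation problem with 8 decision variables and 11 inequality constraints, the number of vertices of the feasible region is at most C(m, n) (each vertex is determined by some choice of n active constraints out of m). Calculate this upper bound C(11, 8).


Each vertex corresponds to some choice of n active constraints out of m, so the number of vertices is at most C(m, n) = m! / (n!(m-n)!).
m = 11, n = 8
Numerator: 11 * 10 * 9 * 8 * 7 * 6 * 5 * 4
Denominator: 8! = 40320
C(11, 8) = 165


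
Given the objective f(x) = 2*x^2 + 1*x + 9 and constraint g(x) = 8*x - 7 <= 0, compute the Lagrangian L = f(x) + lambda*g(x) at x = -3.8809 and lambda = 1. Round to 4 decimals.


Step 1: Evaluate f(x).
f(-3.8809) = 2*(-3.8809)^2 + 1*(-3.8809) + 9 = 35.2419
Step 2: Evaluate g(x).
g(-3.8809) = 8*-3.8809 - 7 = -38.0472
Step 3: Compute Lagrangian.
L = 35.2419 + 1*-38.0472 = -2.8053


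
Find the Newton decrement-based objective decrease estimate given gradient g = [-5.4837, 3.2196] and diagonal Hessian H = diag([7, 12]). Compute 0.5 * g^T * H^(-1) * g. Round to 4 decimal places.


Step 1: H is diagonal, so H^(-1) * g = [-0.7834, 0.2683].
Step 2: g^T H^(-1) g = sum_i g_i^2 / H_ii
  = (-5.4837)^2/7 + (3.2196)^2/12
  = 4.2959 + 0.8638 = 5.1597
Step 3: Objective decrease = 0.5 * g^T H^(-1) g = 2.5798


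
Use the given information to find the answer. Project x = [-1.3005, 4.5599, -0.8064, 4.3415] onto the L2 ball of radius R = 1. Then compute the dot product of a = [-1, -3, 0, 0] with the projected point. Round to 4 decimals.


Step 1: Compute ||x|| (intermediates to 6 decimals).
||x|| = sqrt((-1.3005)^2 + 4.5599^2 + (-0.8064)^2 + 4.3415^2) = 6.479421
Step 2: Project.
Since ||x|| > R, scale = R/||x|| = 1/6.479421 = 0.154335, proj(x) = scale * x
proj(x) = [-0.200713, 0.703752, -0.124456, 0.670045]
Step 3: Dot product.
a^T * proj(x) = -1*(-0.200713) - 3*0.703752 + 0*(-0.124456) + 0*0.670045 = -1.9105


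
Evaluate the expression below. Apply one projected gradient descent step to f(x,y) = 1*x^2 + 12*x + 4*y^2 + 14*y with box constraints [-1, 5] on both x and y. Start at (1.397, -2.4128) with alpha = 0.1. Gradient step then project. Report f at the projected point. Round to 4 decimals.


Step 1: Compute gradient at (1.397, -2.4128).
grad_x = 2*1*1.397 + 12 = 14.794
grad_y = 2*4*-2.4128 + 14 = -5.3024
Step 2: Gradient step.
x_raw = 1.397 - 0.1*14.794 = -0.0824
y_raw = -2.4128 - 0.1*-5.3024 = -1.8826
Step 3: Project onto [-1, 5].
x_proj = clip(-0.0824) = -0.0824
y_proj = clip(-1.8826) = -1.0
Step 4: Evaluate f.
f(-0.0824, -1.0) = -10.982


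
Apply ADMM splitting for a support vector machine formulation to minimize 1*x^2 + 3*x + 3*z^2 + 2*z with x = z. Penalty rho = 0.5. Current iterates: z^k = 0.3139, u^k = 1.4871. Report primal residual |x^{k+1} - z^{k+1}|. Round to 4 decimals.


ADMM iteration with rho = 0.5, z^k = 0.3139, u^k = 1.4871
Step 1: x-update.
Minimize 1*x^2 + 3*x + (0.5/2)*(x - 0.3139 + 1.4871)^2
FOC: (2*1 + 0.5)*x = -3 + 0.5*(0.3139 - 1.4871)
x^{k+1} = -1.4346
Step 2: z-update.
Minimize 3*z^2 + 2*z + (0.5/2)*(-1.4346 - z + 1.4871)^2
FOC: (2*3 + 0.5)*z = -2 + 0.5*(-1.4346 + 1.4871)
z^{k+1} = -0.3037
Step 3: u-update.
u^{k+1} = 1.4871 - 1.4346 + 0.3037 = 0.3561
Step 4: Primal residual = |-1.4346 + 0.3037| = 1.131


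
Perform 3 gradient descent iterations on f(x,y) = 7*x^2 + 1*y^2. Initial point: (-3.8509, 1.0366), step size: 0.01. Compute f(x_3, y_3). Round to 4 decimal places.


Gradient descent on f(x,y) = 7*x^2 + 1*y^2.
Starting point: (-3.8509, 1.0366), alpha = 0.01
Step 1: grad_x = 2*7*-3.8509 = -53.9126, grad_y = 2*1*1.0366 = 2.0732
  x_1 = -3.8509 - 0.01*-53.9126 = -3.3118
  y_1 = 1.0366 - 0.01*2.0732 = 1.0159
Step 2: grad_x = 2*7*-3.3118 = -46.3648, grad_y = 2*1*1.0159 = 2.0317
  x_2 = -3.3118 - 0.01*-46.3648 = -2.8481
  y_2 = 1.0159 - 0.01*2.0317 = 0.9956
Step 3: grad_x = 2*7*-2.8481 = -39.8738, grad_y = 2*1*0.9956 = 1.9911
  x_3 = -2.8481 - 0.01*-39.8738 = -2.4494
  y_3 = 0.9956 - 0.01*1.9911 = 0.9756
f(-2.4494, 0.9756) = 7*(-2.4494)^2 + 1*0.9756^2 = 42.9484


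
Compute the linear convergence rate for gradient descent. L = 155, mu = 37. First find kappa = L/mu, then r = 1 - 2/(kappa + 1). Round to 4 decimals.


Step 1: Compute the condition number.
kappa = L/mu = 155/37 = 4.1892
Step 2: Compute the convergence rate.
r = 1 - 2/(kappa + 1) = 1 - 2*mu/(L + mu) = (L - mu)/(L + mu) = 118/192 = 0.6146


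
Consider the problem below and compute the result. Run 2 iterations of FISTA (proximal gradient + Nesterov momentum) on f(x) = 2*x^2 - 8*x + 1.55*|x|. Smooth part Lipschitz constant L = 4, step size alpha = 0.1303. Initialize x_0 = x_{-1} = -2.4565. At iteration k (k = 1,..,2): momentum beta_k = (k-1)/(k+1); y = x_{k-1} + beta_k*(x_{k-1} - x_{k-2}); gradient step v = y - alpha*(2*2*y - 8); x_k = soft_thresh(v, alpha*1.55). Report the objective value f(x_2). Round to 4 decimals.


FISTA on f(x) = 2*x^2 - 8*x + 1.55*|x|
L = 4, alpha = 0.1303
Iteration 1: beta = 0.0, y = -2.4565 + 0.0*(-2.4565 + 2.4565) = -2.4565
  grad(y) = -17.826, v = y - alpha*grad = -0.1338
  prox(v) = soft_thresh(-0.1338, 0.202) = 0.0
Iteration 2: beta = 0.3333, y = 0.0 + 0.3333*(0.0 + 2.4565) = 0.8188
  grad(y) = -4.7247, v = y - alpha*grad = 1.4345
  prox(v) = soft_thresh(1.4345, 0.202) = 1.2325
f(x_2) = 2*1.2325^2 - 8*1.2325 + 1.55*|1.2325| = -4.9115


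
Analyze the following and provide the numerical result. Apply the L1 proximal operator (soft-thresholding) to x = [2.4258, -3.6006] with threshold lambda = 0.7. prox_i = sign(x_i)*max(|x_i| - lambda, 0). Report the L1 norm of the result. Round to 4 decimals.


Soft-thresholding with lambda = 0.7:
prox(2.4258) = sign(2.4258)*max(|2.4258| - 0.7, 0) = 1.7258
prox(-3.6006) = sign(-3.6006)*max(|-3.6006| - 0.7, 0) = -2.9006
prox(x) = [1.7258, -2.9006]
||prox(x)||_1 = 1.7258 + 2.9006 = 4.6264


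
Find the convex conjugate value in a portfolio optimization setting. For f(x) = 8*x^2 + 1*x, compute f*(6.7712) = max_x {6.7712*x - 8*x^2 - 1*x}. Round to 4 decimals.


f*(y) = sup_x {y*x - a*x^2 - b*x} = sup_x {(y-b)*x - a*x^2}
FOC: (y - b) - 2a*x = 0 => x* = (y - b)/(2a)
x* = (6.7712 - 1)/(2*8) = 0.3607
f*(6.7712) = (y-b)^2/(4a) = (6.7712 - 1)^2/(4*8)
= 33.3067/32 = 1.0408


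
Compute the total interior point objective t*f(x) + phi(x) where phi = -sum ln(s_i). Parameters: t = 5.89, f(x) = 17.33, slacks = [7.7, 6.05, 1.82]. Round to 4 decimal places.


Step 1: Compute log-barrier.
ln values: [2.0412, 1.8001, 0.5988]
phi = -(2.0412 + 1.8001 + 0.5988) = -4.4401
Step 2: Compute augmented objective.
t*f(x) = 5.89*17.33 = 102.0737
Total = 102.0737 - 4.4401 = 97.6336


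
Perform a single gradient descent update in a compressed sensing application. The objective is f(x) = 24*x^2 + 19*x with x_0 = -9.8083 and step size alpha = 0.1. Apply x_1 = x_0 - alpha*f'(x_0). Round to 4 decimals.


We compute the gradient at x_0 and apply the update.
f'(x) = 48*x + 19
f'(-9.8083) = 48*-9.8083 + 19 = -451.7984
x_1 = -9.8083 - 0.1*-451.7984 = 35.3715


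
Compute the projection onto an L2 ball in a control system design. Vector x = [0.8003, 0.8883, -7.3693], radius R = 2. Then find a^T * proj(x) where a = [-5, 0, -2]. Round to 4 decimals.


Step 1: Compute ||x|| (intermediates to 6 decimals).
||x|| = sqrt(0.8003^2 + 0.8883^2 + (-7.3693)^2) = 7.465664
Step 2: Project.
Since ||x|| > R, scale = R/||x|| = 2/7.465664 = 0.267893, proj(x) = scale * x
proj(x) = [0.214395, 0.237969, -1.974184]
Step 3: Dot product.
a^T * proj(x) = -5*0.214395 + 0*0.237969 - 2*(-1.974184) = 2.8764


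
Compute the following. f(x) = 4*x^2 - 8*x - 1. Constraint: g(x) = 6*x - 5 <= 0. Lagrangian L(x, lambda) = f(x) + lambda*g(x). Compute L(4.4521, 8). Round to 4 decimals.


Step 1: Evaluate f(x).
f(4.4521) = 4*4.4521^2 - 8*4.4521 - 1 = 42.668
Step 2: Evaluate g(x).
g(4.4521) = 6*4.4521 - 5 = 21.7126
Step 3: Compute Lagrangian.
L = 42.668 + 8*21.7126 = 216.3688


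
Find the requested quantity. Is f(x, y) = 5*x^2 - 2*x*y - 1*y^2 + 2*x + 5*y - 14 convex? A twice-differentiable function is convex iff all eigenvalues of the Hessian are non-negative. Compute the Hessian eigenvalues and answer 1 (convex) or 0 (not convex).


The Hessian of f(x,y) = 5*x^2 - 2*x*y - 1*y^2 + 2*x + 5*y - 14 is:
H = [[10, -2], [-2, -2]]
Trace = 10 - 2 = 8
Determinant = 10*-2 - (-2)^2 = -24
Discriminant = (8)^2 - 4*-24 = 160.0
Eigenvalues: lambda_1 = -2.3246, lambda_2 = 10.3246
The function is not convex.

0


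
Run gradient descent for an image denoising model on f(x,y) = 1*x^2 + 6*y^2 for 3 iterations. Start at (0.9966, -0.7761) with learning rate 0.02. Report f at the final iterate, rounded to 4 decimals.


Gradient descent on f(x,y) = 1*x^2 + 6*y^2.
Starting point: (0.9966, -0.7761), alpha = 0.02
Step 1: grad_x = 2*1*0.9966 = 1.9932, grad_y = 2*6*-0.7761 = -9.3132
  x_1 = 0.9966 - 0.02*1.9932 = 0.9567
  y_1 = -0.7761 - 0.02*-9.3132 = -0.5898
Step 2: grad_x = 2*1*0.9567 = 1.9135, grad_y = 2*6*-0.5898 = -7.078
  x_2 = 0.9567 - 0.02*1.9135 = 0.9185
  y_2 = -0.5898 - 0.02*-7.078 = -0.4483
Step 3: grad_x = 2*1*0.9185 = 1.8369, grad_y = 2*6*-0.4483 = -5.3793
  x_3 = 0.9185 - 0.02*1.8369 = 0.8817
  y_3 = -0.4483 - 0.02*-5.3793 = -0.3407
f(0.8817, -0.3407) = 1*0.8817^2 + 6*(-0.3407)^2 = 1.4739


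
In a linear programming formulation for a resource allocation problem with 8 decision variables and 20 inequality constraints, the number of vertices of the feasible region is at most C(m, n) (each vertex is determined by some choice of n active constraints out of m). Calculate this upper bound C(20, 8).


Each vertex corresponds to some choice of n active constraints out of m, so the number of vertices is at most C(m, n) = m! / (n!(m-n)!).
m = 20, n = 8
Numerator: 20 * 19 * 18 * 17 * 16 * 15 * 14 * 13
Denominator: 8! = 40320
C(20, 8) = 125970


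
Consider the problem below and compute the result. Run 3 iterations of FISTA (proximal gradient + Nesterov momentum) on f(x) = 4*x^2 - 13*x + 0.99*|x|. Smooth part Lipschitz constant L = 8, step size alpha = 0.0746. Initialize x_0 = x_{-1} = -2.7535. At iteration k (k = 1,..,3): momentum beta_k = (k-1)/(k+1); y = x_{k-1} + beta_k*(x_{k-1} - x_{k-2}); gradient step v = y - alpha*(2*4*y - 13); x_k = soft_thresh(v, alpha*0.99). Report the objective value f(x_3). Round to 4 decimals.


FISTA on f(x) = 4*x^2 - 13*x + 0.99*|x|
L = 8, alpha = 0.0746
Iteration 1: beta = 0.0, y = -2.7535 + 0.0*(-2.7535 + 2.7535) = -2.7535
  grad(y) = -35.028, v = y - alpha*grad = -0.1404
  prox(v) = soft_thresh(-0.1404, 0.0739) = -0.0666
Iteration 2: beta = 0.3333, y = -0.0666 + 0.3333*(-0.0666 + 2.7535) = 0.8291
  grad(y) = -6.3673, v = y - alpha*grad = 1.3041
  prox(v) = soft_thresh(1.3041, 0.0739) = 1.2302
Iteration 3: beta = 0.5, y = 1.2302 + 0.5*(1.2302 + 0.0666) = 1.8786
  grad(y) = 2.0291, v = y - alpha*grad = 1.7273
  prox(v) = soft_thresh(1.7273, 0.0739) = 1.6534
f(x_3) = 4*1.6534^2 - 13*1.6534 + 0.99*|1.6534| = -8.9224


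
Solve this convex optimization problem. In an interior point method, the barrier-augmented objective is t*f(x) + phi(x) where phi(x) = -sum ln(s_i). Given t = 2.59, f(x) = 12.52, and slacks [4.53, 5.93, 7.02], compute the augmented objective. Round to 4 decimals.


Step 1: Compute log-barrier.
ln values: [1.5107, 1.78, 1.9488]
phi = -(1.5107 + 1.78 + 1.9488) = -5.2395
Step 2: Compute augmented objective.
t*f(x) = 2.59*12.52 = 32.4268
Total = 32.4268 - 5.2395 = 27.1873


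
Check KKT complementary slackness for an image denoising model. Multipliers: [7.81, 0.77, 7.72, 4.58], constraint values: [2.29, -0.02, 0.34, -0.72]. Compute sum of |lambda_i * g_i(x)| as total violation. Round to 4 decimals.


KKT complementary slackness check:
lambda_1 * g_1 = 7.81 * 2.29 = 17.8849
lambda_2 * g_2 = 0.77 * -0.02 = -0.0154
lambda_3 * g_3 = 7.72 * 0.34 = 2.6248
lambda_4 * g_4 = 4.58 * -0.72 = -3.2976
Total violation = 17.8849 + 0.0154 + 2.6248 + 3.2976 = 23.8227


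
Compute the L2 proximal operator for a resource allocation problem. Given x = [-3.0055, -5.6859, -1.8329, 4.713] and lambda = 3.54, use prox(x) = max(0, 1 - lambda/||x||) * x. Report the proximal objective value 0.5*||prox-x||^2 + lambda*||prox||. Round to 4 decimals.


Step 1: Compute ||x||.
||x|| = 8.1813
Step 2: Compute scaling factor.
scale = max(0, 1 - 3.54/8.1813) = 0.5673
Step 3: prox(x) = [-1.705, -3.2257, -1.0398, 2.6737]
||prox(x)|| = 4.6413
Step 4: Proximal objective.
0.5*||prox-x||^2 = 6.2658
lambda*||prox|| = 16.4302
Total = 22.6962


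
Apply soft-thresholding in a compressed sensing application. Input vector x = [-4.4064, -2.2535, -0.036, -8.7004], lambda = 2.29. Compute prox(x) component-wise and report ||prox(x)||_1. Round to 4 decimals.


Soft-thresholding with lambda = 2.29:
prox(-4.4064) = sign(-4.4064)*max(|-4.4064| - 2.29, 0) = -2.1164
prox(-2.2535) = sign(-2.2535)*max(|-2.2535| - 2.29, 0) = 0.0
prox(-0.036) = sign(-0.036)*max(|-0.036| - 2.29, 0) = 0.0
prox(-8.7004) = sign(-8.7004)*max(|-8.7004| - 2.29, 0) = -6.4104
prox(x) = [-2.1164, 0.0, 0.0, -6.4104]
||prox(x)||_1 = 2.1164 + 0.0 + 0.0 + 6.4104 = 8.5268


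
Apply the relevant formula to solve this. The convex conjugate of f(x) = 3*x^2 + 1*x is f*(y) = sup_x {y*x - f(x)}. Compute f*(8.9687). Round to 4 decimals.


f*(y) = sup_x {y*x - a*x^2 - b*x} = sup_x {(y-b)*x - a*x^2}
FOC: (y - b) - 2a*x = 0 => x* = (y - b)/(2a)
x* = (8.9687 - 1)/(2*3) = 1.3281
f*(8.9687) = (y-b)^2/(4a) = (8.9687 - 1)^2/(4*3)
= 63.5002/12 = 5.2917


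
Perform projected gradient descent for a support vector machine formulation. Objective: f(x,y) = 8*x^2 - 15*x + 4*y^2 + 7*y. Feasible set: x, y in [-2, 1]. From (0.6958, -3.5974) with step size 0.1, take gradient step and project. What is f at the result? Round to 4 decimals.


Step 1: Compute gradient at (0.6958, -3.5974).
grad_x = 2*8*0.6958 - 15 = -3.8672
grad_y = 2*4*-3.5974 + 7 = -21.7792
Step 2: Gradient step.
x_raw = 0.6958 - 0.1*-3.8672 = 1.0825
y_raw = -3.5974 - 0.1*-21.7792 = -1.4195
Step 3: Project onto [-2, 1].
x_proj = clip(1.0825) = 1.0
y_proj = clip(-1.4195) = -1.4195
Step 4: Evaluate f.
f(1.0, -1.4195) = -8.8767


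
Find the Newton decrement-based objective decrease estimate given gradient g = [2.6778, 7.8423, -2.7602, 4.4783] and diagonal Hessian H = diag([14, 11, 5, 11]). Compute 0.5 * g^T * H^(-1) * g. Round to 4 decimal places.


Step 1: H is diagonal, so H^(-1) * g = [0.1913, 0.7129, -0.552, 0.4071].
Step 2: g^T H^(-1) g = sum_i g_i^2 / H_ii
  = (2.6778)^2/14 + (7.8423)^2/11 + (-2.7602)^2/5 + (4.4783)^2/11
  = 0.5122 + 5.5911 + 1.5237 + 1.8232 = 9.4502
Step 3: Objective decrease = 0.5 * g^T H^(-1) g = 4.7251


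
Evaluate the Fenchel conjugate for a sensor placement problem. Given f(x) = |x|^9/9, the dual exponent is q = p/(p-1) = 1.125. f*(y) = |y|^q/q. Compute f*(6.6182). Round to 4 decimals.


The conjugate exponent q satisfies 1/p + 1/q = 1.
p = 9, so q = 9/(9 - 1) = 1.125
|y|^q = 6.6182^1.125 = 8.3817
f*(6.6182) = 8.3817 / 1.125 = 7.4504


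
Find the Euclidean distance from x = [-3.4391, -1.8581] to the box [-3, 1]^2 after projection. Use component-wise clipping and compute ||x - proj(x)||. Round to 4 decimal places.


Project each component onto [-3, 1].
clip(-3.4391) = -3.0, clip(-1.8581) = -1.8581
Projection = [-3.0, -1.8581]
Squared diffs: [0.1928, 0.0]
Distance = sqrt(0.1928) = 0.4391


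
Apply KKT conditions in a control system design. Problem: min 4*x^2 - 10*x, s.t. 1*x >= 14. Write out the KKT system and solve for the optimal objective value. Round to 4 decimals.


Step 1: Try lambda = 0 (constraint inactive).
x_unc = 10/(2*4) = 1.25
Check: 1*1.25 = 1.25 < 14 -- violated!
Step 2: Constraint must be active: 1*x = 14
x* = 14/1 = 14.0
lambda = (2*4*14.0 - 10)/1 = 102.0
Step 3: Compute optimal value.
f(x*) = 4*14.0^2 - 10*14.0 = 644.0


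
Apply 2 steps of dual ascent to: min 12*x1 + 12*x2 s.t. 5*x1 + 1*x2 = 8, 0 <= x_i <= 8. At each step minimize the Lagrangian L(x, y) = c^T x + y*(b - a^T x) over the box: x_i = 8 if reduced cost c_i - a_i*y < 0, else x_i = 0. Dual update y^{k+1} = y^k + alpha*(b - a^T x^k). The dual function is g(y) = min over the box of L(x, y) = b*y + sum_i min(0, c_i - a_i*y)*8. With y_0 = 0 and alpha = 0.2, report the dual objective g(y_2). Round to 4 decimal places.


Dual ascent for LP: min 12*x1 + 12*x2, 5*x1 + 1*x2 = 8, 0 <= x_i <= 8
Step 1: y^k = 0.0, reduced costs: (12.0, 12.0)
  x^k = (0.0, 0.0), subgradient = b - a^T x = 8.0
  y^{k+1} = 0.0 + 0.2*8.0 = 1.6
Step 2: y^k = 1.6, reduced costs: (4.0, 10.4)
  x^k = (0.0, 0.0), subgradient = b - a^T x = 8.0
  y^{k+1} = 1.6 + 0.2*8.0 = 3.2
Dual objective at y_2 = 3.2: reduced costs (-4.0, 8.8), box minimizer x = (8.0, 0.0)
g(y_2) = b*y + (c1 - a1*y)*x1 + (c2 - a2*y)*x2 = 8*3.2 + (-4.0)*8.0 + 8.8*0.0 = 25.6 - 32.0 + 0.0 = -6.4


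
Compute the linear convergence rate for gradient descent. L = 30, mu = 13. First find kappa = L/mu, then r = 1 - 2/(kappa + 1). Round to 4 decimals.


Step 1: Compute the condition number.
kappa = L/mu = 30/13 = 2.3077
Step 2: Compute the convergence rate.
r = 1 - 2/(kappa + 1) = 1 - 2*mu/(L + mu) = (L - mu)/(L + mu) = 17/43 = 0.3953


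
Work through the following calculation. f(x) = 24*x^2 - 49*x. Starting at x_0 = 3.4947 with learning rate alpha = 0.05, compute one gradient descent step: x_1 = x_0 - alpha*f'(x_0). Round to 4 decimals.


We compute the gradient at x_0 and apply the update.
f'(x) = 48*x - 49
f'(3.4947) = 48*3.4947 - 49 = 118.7456
x_1 = 3.4947 - 0.05*118.7456 = -2.4426


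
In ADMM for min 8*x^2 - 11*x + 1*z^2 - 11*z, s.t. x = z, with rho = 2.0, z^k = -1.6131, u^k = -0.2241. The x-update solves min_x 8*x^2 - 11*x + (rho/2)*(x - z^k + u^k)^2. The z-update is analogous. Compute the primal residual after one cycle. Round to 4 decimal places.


ADMM iteration with rho = 2.0, z^k = -1.6131, u^k = -0.2241
Step 1: x-update.
Minimize 8*x^2 - 11*x + (2.0/2)*(x + 1.6131 - 0.2241)^2
FOC: (2*8 + 2.0)*x = 11 + 2.0*(-1.6131 + 0.2241)
x^{k+1} = 0.4568
Step 2: z-update.
Minimize 1*z^2 - 11*z + (2.0/2)*(0.4568 - z - 0.2241)^2
FOC: (2*1 + 2.0)*z = 11 + 2.0*(0.4568 - 0.2241)
z^{k+1} = 2.8663
Step 3: u-update.
u^{k+1} = -0.2241 + 0.4568 - 2.8663 = -2.6337
Step 4: Primal residual = |0.4568 - 2.8663| = 2.4096


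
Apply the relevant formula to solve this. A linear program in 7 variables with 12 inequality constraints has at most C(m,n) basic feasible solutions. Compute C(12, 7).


Each vertex corresponds to some choice of n active constraints out of m, so the number of vertices is at most C(m, n) = m! / (n!(m-n)!).
m = 12, n = 7
Numerator: 12 * 11 * 10 * 9 * 8 * 7 * 6
Denominator: 7! = 5040
C(12, 7) = 792


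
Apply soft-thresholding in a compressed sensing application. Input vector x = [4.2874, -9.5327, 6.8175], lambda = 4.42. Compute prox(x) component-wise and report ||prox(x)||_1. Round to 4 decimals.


Soft-thresholding with lambda = 4.42:
prox(4.2874) = sign(4.2874)*max(|4.2874| - 4.42, 0) = 0.0
prox(-9.5327) = sign(-9.5327)*max(|-9.5327| - 4.42, 0) = -5.1127
prox(6.8175) = sign(6.8175)*max(|6.8175| - 4.42, 0) = 2.3975
prox(x) = [0.0, -5.1127, 2.3975]
||prox(x)||_1 = 0.0 + 5.1127 + 2.3975 = 7.5102


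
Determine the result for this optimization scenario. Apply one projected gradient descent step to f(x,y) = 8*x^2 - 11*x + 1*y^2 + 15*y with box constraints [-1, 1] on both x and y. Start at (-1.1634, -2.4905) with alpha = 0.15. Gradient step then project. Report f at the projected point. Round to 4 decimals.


Step 1: Compute gradient at (-1.1634, -2.4905).
grad_x = 2*8*-1.1634 - 11 = -29.6144
grad_y = 2*1*-2.4905 + 15 = 10.019
Step 2: Gradient step.
x_raw = -1.1634 - 0.15*-29.6144 = 3.2788
y_raw = -2.4905 - 0.15*10.019 = -3.9934
Step 3: Project onto [-1, 1].
x_proj = clip(3.2788) = 1.0
y_proj = clip(-3.9934) = -1.0
Step 4: Evaluate f.
f(1.0, -1.0) = -17.0


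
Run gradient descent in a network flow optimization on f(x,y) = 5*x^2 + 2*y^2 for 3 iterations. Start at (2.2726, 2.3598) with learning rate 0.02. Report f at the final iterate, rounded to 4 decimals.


Gradient descent on f(x,y) = 5*x^2 + 2*y^2.
Starting point: (2.2726, 2.3598), alpha = 0.02
Step 1: grad_x = 2*5*2.2726 = 22.726, grad_y = 2*2*2.3598 = 9.4392
  x_1 = 2.2726 - 0.02*22.726 = 1.8181
  y_1 = 2.3598 - 0.02*9.4392 = 2.171
Step 2: grad_x = 2*5*1.8181 = 18.1808, grad_y = 2*2*2.171 = 8.6841
  x_2 = 1.8181 - 0.02*18.1808 = 1.4545
  y_2 = 2.171 - 0.02*8.6841 = 1.9973
Step 3: grad_x = 2*5*1.4545 = 14.5446, grad_y = 2*2*1.9973 = 7.9893
  x_3 = 1.4545 - 0.02*14.5446 = 1.1636
  y_3 = 1.9973 - 0.02*7.9893 = 1.8375
f(1.1636, 1.8375) = 5*1.1636^2 + 2*1.8375^2 = 13.5227


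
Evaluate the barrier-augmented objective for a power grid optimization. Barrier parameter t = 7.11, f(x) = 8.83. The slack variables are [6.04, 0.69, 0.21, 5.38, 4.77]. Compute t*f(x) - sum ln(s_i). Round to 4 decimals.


Step 1: Compute log-barrier.
ln values: [1.7984, -0.3711, -1.5606, 1.6827, 1.5623]
phi = -(1.7984 - 0.3711 - 1.5606 + 1.6827 + 1.5623) = -3.1117
Step 2: Compute augmented objective.
t*f(x) = 7.11*8.83 = 62.7813
Total = 62.7813 - 3.1117 = 59.6696
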